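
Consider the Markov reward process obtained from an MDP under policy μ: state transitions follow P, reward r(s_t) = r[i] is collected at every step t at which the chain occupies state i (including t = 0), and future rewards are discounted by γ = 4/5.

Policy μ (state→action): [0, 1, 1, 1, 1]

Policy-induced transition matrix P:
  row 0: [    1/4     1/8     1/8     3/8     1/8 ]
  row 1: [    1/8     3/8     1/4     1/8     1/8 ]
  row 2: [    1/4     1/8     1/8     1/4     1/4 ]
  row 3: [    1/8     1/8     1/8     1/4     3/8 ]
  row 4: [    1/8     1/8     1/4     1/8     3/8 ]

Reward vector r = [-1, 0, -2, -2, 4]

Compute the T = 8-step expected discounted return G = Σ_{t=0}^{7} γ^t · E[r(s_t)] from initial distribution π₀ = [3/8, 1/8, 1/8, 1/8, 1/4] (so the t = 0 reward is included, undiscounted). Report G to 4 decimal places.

G = 0.3163

t=0: π = [0.3750, 0.1250, 0.1250, 0.1250, 0.2500], E[r] = 0.1250, γ^t·E[r] = 0.125000, running G = 0.125000
t=1: π = [0.1875, 0.1563, 0.1719, 0.2500, 0.2344], E[r] = -0.0938, γ^t·E[r] = -0.075000, running G = 0.050000
t=2: π = [0.1699, 0.1641, 0.1738, 0.2246, 0.2676], E[r] = 0.1035, γ^t·E[r] = 0.066250, running G = 0.116250
t=3: π = [0.1680, 0.1660, 0.1790, 0.2173, 0.2698], E[r] = 0.1187, γ^t·E[r] = 0.060750, running G = 0.177000
t=4: π = [0.1684, 0.1665, 0.1795, 0.2165, 0.2691], E[r] = 0.1162, γ^t·E[r] = 0.047588, running G = 0.224588
t=5: π = [0.1685, 0.1666, 0.1795, 0.2166, 0.2688], E[r] = 0.1148, γ^t·E[r] = 0.037625, running G = 0.262213
t=6: π = [0.1685, 0.1667, 0.1794, 0.2166, 0.2688], E[r] = 0.1146, γ^t·E[r] = 0.030030, running G = 0.292242
t=7: π = [0.1685, 0.1667, 0.1794, 0.2166, 0.2688], E[r] = 0.1145, γ^t·E[r] = 0.024017, running G = 0.316259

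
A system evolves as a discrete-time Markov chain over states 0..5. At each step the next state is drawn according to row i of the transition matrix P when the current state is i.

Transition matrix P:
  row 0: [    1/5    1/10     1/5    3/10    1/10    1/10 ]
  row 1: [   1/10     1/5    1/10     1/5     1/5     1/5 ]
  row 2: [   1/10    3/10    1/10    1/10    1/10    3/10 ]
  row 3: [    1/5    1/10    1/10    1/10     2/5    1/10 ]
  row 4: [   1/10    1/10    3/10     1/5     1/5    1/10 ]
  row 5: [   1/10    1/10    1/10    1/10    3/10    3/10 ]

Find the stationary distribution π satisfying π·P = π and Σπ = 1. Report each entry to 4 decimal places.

Balance equations π_j = Σ_i π_i·P[i][j]:
  π_0 = 1/5·π_0 + 1/10·π_1 + 1/10·π_2 + 1/5·π_3 + 1/10·π_4 + 1/10·π_5
  π_1 = 1/10·π_0 + 1/5·π_1 + 3/10·π_2 + 1/10·π_3 + 1/10·π_4 + 1/10·π_5
  π_2 = 1/5·π_0 + 1/10·π_1 + 1/10·π_2 + 1/10·π_3 + 3/10·π_4 + 1/10·π_5
  π_3 = 3/10·π_0 + 1/5·π_1 + 1/10·π_2 + 1/10·π_3 + 1/5·π_4 + 1/10·π_5
  π_4 = 1/10·π_0 + 1/5·π_1 + 1/10·π_2 + 2/5·π_3 + 1/5·π_4 + 3/10·π_5
  normalize: π_0 + π_1 + π_2 + π_3 + π_4 + π_5 = 1
Solving the linear system gives exactly π = [2906/22495, 3286/22495, 7079/44990, 3659/22495, 4997/22495, 1643/8998].

π = [0.1292, 0.1461, 0.1573, 0.1627, 0.2221, 0.1826]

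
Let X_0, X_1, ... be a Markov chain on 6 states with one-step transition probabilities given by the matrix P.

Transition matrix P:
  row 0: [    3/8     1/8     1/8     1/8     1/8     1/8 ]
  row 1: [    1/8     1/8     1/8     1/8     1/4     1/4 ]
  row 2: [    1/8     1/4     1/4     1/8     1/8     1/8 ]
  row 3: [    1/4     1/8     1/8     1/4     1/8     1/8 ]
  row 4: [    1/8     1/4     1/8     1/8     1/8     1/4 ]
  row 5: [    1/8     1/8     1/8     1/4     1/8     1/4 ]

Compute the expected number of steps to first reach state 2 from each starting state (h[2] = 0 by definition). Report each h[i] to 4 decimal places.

h = [8.0000, 8.0000, 0.0000, 8.0000, 8.0000, 8.0000]

First-step conditioning: h[2] = 0; for i ≠ 2, h[i] = 1 + Σ_k P[i][k]·h[k].
  h[0] = 1 + 3/8·h[0] + 1/8·h[1] + 1/8·h[3] + 1/8·h[4] + 1/8·h[5]
  h[1] = 1 + 1/8·h[0] + 1/8·h[1] + 1/8·h[3] + 1/4·h[4] + 1/4·h[5]
  h[3] = 1 + 1/4·h[0] + 1/8·h[1] + 1/4·h[3] + 1/8·h[4] + 1/8·h[5]
  h[4] = 1 + 1/8·h[0] + 1/4·h[1] + 1/8·h[3] + 1/8·h[4] + 1/4·h[5]
  h[5] = 1 + 1/8·h[0] + 1/8·h[1] + 1/4·h[3] + 1/8·h[4] + 1/4·h[5]
Solving the 5×5 linear system over states ≠ 2 gives exactly h = [8, 8, 0, 8, 8, 8] (h[2] = 0 is the target).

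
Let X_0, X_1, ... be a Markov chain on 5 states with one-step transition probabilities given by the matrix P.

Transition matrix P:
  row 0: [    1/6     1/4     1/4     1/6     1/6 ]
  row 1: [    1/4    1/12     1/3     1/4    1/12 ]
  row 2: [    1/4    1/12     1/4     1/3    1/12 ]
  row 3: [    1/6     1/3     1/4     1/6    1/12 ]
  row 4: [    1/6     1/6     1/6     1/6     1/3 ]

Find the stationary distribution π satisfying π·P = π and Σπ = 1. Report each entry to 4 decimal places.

Balance equations π_j = Σ_i π_i·P[i][j]:
  π_0 = 1/6·π_0 + 1/4·π_1 + 1/4·π_2 + 1/6·π_3 + 1/6·π_4
  π_1 = 1/4·π_0 + 1/12·π_1 + 1/12·π_2 + 1/3·π_3 + 1/6·π_4
  π_2 = 1/4·π_0 + 1/3·π_1 + 1/4·π_2 + 1/4·π_3 + 1/6·π_4
  π_3 = 1/6·π_0 + 1/4·π_1 + 1/3·π_2 + 1/6·π_3 + 1/6·π_4
  normalize: π_0 + π_1 + π_2 + π_3 + π_4 = 1
Solving the linear system gives exactly π = [4048/19919, 3674/19919, 5064/19919, 4470/19919, 2663/19919].

π = [0.2032, 0.1844, 0.2542, 0.2244, 0.1337]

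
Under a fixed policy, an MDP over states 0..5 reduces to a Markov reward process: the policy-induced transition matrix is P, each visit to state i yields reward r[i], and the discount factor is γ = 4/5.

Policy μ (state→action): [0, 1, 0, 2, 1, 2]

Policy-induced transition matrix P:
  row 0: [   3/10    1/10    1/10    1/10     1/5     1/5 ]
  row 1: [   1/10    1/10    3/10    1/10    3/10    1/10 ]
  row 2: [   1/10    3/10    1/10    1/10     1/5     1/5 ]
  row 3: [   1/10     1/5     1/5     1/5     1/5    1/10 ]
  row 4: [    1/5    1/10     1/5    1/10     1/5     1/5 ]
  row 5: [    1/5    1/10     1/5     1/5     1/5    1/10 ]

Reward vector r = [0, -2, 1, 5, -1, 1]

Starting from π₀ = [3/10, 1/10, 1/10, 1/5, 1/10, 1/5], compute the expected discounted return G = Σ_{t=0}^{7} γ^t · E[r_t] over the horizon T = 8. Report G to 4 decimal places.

t=0: π = [0.3000, 0.1000, 0.1000, 0.2000, 0.1000, 0.2000], E[r] = 1.0000, γ^t·E[r] = 1.000000, running G = 1.000000
t=1: π = [0.1900, 0.1400, 0.1700, 0.1400, 0.2100, 0.1500], E[r] = 0.5300, γ^t·E[r] = 0.424000, running G = 1.424000
t=2: π = [0.1740, 0.1480, 0.1780, 0.1290, 0.2140, 0.1570], E[r] = 0.4700, γ^t·E[r] = 0.300800, running G = 1.724800
t=3: π = [0.1719, 0.1485, 0.1796, 0.1286, 0.2148, 0.1566], E[r] = 0.4674, γ^t·E[r] = 0.239309, running G = 1.964109
t=4: π = [0.1715, 0.1488, 0.1797, 0.1285, 0.2149, 0.1566], E[r] = 0.4665, γ^t·E[r] = 0.191087, running G = 2.155195
t=5: π = [0.1715, 0.1488, 0.1798, 0.1285, 0.2149, 0.1566], E[r] = 0.4665, γ^t·E[r] = 0.152855, running G = 2.308050
t=6: π = [0.1714, 0.1488, 0.1798, 0.1285, 0.2149, 0.1566], E[r] = 0.4664, γ^t·E[r] = 0.122275, running G = 2.430326
t=7: π = [0.1714, 0.1488, 0.1798, 0.1285, 0.2149, 0.1566], E[r] = 0.4664, γ^t·E[r] = 0.097820, running G = 2.528146

G = 2.5281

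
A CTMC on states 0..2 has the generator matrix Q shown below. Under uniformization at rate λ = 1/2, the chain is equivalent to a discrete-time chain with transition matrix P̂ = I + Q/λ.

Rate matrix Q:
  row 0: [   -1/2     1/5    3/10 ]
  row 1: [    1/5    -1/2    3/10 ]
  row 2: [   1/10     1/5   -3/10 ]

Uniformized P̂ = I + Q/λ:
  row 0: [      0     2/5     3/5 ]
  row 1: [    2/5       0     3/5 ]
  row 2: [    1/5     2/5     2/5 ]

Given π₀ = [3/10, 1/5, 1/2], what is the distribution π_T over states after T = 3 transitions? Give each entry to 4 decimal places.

π = [0.2088, 0.2912, 0.5000]

t=0: π = [0.3000, 0.2000, 0.5000]
t=1: π = [0.1800, 0.3200, 0.5000]
t=2: π = [0.2280, 0.2720, 0.5000]
t=3: π = [0.2088, 0.2912, 0.5000]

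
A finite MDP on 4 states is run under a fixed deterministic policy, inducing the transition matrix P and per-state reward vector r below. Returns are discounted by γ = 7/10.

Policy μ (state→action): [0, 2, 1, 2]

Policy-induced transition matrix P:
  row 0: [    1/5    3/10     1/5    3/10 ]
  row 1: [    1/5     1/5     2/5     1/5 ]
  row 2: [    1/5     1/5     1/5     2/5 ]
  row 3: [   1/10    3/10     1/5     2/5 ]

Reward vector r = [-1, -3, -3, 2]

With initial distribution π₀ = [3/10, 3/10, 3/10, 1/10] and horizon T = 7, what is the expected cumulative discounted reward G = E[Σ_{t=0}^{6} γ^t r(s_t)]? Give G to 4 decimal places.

G = -4.0068

t=0: π = [0.3000, 0.3000, 0.3000, 0.1000], E[r] = -1.9000, γ^t·E[r] = -1.900000, running G = -1.900000
t=1: π = [0.1900, 0.2400, 0.2600, 0.3100], E[r] = -1.0700, γ^t·E[r] = -0.749000, running G = -2.649000
t=2: π = [0.1690, 0.2500, 0.2480, 0.3330], E[r] = -0.9970, γ^t·E[r] = -0.488530, running G = -3.137530
t=3: π = [0.1667, 0.2502, 0.2500, 0.3331], E[r] = -1.0011, γ^t·E[r] = -0.343377, running G = -3.480907
t=4: π = [0.1667, 0.2500, 0.2500, 0.3333], E[r] = -1.0002, γ^t·E[r] = -0.240141, running G = -3.721048
t=5: π = [0.1667, 0.2500, 0.2500, 0.3333], E[r] = -1.0000, γ^t·E[r] = -0.168067, running G = -3.889115
t=6: π = [0.1667, 0.2500, 0.2500, 0.3333], E[r] = -1.0000, γ^t·E[r] = -0.117649, running G = -4.006764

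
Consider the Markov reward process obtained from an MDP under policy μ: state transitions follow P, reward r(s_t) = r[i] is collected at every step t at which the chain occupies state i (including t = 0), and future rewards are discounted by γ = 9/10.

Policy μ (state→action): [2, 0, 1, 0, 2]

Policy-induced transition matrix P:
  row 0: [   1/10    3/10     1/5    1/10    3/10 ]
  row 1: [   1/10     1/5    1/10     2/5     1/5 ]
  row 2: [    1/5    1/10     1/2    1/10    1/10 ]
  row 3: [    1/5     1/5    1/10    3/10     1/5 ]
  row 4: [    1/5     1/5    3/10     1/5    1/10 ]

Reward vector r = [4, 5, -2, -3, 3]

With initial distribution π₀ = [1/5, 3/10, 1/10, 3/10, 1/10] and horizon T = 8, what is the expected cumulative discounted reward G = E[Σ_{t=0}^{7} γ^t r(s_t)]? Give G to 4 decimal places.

G = 6.2539

t=0: π = [0.2000, 0.3000, 0.1000, 0.3000, 0.1000], E[r] = 1.5000, γ^t·E[r] = 1.500000, running G = 1.500000
t=1: π = [0.1500, 0.2100, 0.1800, 0.2600, 0.2000], E[r] = 1.1100, γ^t·E[r] = 0.999000, running G = 2.499000
t=2: π = [0.1640, 0.1970, 0.2270, 0.2350, 0.1770], E[r] = 1.0130, γ^t·E[r] = 0.820530, running G = 3.319530
t=3: π = [0.1639, 0.1937, 0.2426, 0.2238, 0.1760], E[r] = 0.9955, γ^t·E[r] = 0.725720, running G = 4.045250
t=4: π = [0.1642, 0.1921, 0.2486, 0.2205, 0.1745], E[r] = 0.9825, γ^t·E[r] = 0.644638, running G = 4.689887
t=5: π = [0.1644, 0.1916, 0.2508, 0.2192, 0.1741], E[r] = 0.9785, γ^t·E[r] = 0.577770, running G = 5.267658
t=6: π = [0.1644, 0.1914, 0.2516, 0.2187, 0.1739], E[r] = 0.9770, γ^t·E[r] = 0.519203, running G = 5.786861
t=7: π = [0.1644, 0.1913, 0.2519, 0.2185, 0.1739], E[r] = 0.9764, γ^t·E[r] = 0.467021, running G = 6.253882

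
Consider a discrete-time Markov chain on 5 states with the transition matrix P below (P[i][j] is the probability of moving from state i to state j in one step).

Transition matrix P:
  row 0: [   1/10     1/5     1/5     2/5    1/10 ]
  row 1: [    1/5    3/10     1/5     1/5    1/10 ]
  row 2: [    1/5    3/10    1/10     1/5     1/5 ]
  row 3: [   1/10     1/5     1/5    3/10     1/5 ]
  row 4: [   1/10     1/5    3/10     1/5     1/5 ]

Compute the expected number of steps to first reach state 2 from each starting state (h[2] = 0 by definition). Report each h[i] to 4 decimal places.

First-step conditioning: h[2] = 0; for i ≠ 2, h[i] = 1 + Σ_k P[i][k]·h[k].
  h[0] = 1 + 1/10·h[0] + 1/5·h[1] + 2/5·h[3] + 1/10·h[4]
  h[1] = 1 + 1/5·h[0] + 3/10·h[1] + 1/5·h[3] + 1/10·h[4]
  h[3] = 1 + 1/10·h[0] + 1/5·h[1] + 3/10·h[3] + 1/5·h[4]
  h[4] = 1 + 1/10·h[0] + 1/5·h[1] + 1/5·h[3] + 1/5·h[4]
Solving the 4×4 linear system over states ≠ 2 gives exactly h = [9090/1949, 9110/1949, 0, 9000/1949, 8100/1949] (h[2] = 0 is the target).

h = [4.6639, 4.6742, 0.0000, 4.6178, 4.1560]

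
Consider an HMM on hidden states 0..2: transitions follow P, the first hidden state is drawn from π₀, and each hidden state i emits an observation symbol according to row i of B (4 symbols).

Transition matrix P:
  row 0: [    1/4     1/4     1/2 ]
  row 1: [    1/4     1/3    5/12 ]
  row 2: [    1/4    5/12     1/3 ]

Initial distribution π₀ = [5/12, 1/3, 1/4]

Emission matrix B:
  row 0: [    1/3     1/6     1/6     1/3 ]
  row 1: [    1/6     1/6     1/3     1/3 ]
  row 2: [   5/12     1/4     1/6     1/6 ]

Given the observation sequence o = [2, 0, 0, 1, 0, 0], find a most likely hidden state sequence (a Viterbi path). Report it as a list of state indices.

path = [1, 2, 2, 1, 2, 2]

t=0: δ = [6.944e-02, 1.111e-01, 4.167e-02]  (obs o_0=2)
t=1: δ = [9.259e-03, 6.173e-03, 1.929e-02]  ψ = [1, 1, 1]  (obs o_1=0)
t=2: δ = [1.608e-03, 1.340e-03, 2.679e-03]  ψ = [2, 2, 2]  (obs o_2=0)
t=3: δ = [1.116e-04, 1.861e-04, 2.233e-04]  ψ = [2, 2, 2]  (obs o_3=1)
t=4: δ = [1.861e-05, 1.550e-05, 3.230e-05]  ψ = [2, 2, 1]  (obs o_4=0)
t=5: δ = [2.692e-06, 2.243e-06, 4.486e-06]  ψ = [2, 2, 2]  (obs o_5=0)
backtrack: best end state = 2; path = [1, 2, 2, 1, 2, 2]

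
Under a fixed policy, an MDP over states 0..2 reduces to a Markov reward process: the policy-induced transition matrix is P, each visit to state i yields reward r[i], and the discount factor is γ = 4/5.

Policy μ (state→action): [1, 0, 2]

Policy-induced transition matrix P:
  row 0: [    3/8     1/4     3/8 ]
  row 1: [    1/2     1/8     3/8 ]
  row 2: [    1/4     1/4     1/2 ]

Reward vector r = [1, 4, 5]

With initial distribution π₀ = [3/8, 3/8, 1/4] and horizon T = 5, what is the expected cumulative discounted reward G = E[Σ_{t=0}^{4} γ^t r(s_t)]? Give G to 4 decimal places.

G = 10.9884

t=0: π = [0.3750, 0.3750, 0.2500], E[r] = 3.1250, γ^t·E[r] = 3.125000, running G = 3.125000
t=1: π = [0.3906, 0.2031, 0.4063], E[r] = 3.2344, γ^t·E[r] = 2.587500, running G = 5.712500
t=2: π = [0.3496, 0.2246, 0.4258], E[r] = 3.3770, γ^t·E[r] = 2.161250, running G = 7.873750
t=3: π = [0.3499, 0.2219, 0.4282], E[r] = 3.3787, γ^t·E[r] = 1.729875, running G = 9.603625
t=4: π = [0.3492, 0.2223, 0.4285], E[r] = 3.3809, γ^t·E[r] = 1.384813, running G = 10.988438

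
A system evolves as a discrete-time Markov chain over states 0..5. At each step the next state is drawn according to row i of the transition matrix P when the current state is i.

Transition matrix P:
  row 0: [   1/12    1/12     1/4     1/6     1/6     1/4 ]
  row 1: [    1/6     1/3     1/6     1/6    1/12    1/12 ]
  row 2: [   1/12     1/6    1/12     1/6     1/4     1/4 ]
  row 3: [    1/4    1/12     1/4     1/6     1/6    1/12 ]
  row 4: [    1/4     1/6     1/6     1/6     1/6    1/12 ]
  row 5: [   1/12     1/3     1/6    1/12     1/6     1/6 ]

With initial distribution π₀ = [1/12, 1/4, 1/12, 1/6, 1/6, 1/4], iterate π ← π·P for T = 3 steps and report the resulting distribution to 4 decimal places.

t=0: π = [0.0833, 0.2500, 0.0833, 0.1667, 0.1667, 0.2500]
t=1: π = [0.1597, 0.2292, 0.1806, 0.1458, 0.1528, 0.1319]
t=2: π = [0.1522, 0.2014, 0.1771, 0.1557, 0.1626, 0.1510]
t=3: π = [0.1532, 0.1997, 0.1776, 0.1541, 0.1646, 0.1508]

π = [0.1532, 0.1997, 0.1776, 0.1541, 0.1646, 0.1508]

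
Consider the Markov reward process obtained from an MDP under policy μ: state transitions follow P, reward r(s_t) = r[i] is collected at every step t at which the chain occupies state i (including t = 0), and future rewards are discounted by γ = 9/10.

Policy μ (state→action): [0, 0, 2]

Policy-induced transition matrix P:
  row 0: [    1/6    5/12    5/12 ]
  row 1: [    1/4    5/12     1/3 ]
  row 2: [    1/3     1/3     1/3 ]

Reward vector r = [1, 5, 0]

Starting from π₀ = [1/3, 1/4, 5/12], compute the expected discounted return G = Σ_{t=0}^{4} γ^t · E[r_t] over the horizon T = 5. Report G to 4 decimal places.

G = 8.3468

t=0: π = [0.3333, 0.2500, 0.4167], E[r] = 1.5833, γ^t·E[r] = 1.583333, running G = 1.583333
t=1: π = [0.2569, 0.3819, 0.3611], E[r] = 2.1667, γ^t·E[r] = 1.950000, running G = 3.533333
t=2: π = [0.2587, 0.3866, 0.3547], E[r] = 2.1916, γ^t·E[r] = 1.775156, running G = 5.308490
t=3: π = [0.2580, 0.3871, 0.3549], E[r] = 2.1935, γ^t·E[r] = 1.599082, running G = 6.907572
t=4: π = [0.2581, 0.3871, 0.3548], E[r] = 2.1935, γ^t·E[r] = 1.439179, running G = 8.346751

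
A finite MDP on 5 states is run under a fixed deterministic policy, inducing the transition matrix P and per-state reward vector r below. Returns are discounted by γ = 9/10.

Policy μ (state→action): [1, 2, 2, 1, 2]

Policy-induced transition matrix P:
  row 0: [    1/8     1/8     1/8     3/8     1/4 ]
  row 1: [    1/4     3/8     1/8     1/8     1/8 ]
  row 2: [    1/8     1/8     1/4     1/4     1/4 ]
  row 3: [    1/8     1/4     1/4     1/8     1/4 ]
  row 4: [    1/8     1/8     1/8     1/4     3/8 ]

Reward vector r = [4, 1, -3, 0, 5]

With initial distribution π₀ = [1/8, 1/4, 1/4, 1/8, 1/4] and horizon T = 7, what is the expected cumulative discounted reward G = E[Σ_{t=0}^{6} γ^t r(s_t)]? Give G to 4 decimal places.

t=0: π = [0.1250, 0.2500, 0.2500, 0.1250, 0.2500], E[r] = 1.2500, γ^t·E[r] = 1.250000, running G = 1.250000
t=1: π = [0.1563, 0.2031, 0.1719, 0.2188, 0.2500], E[r] = 1.5625, γ^t·E[r] = 1.406250, running G = 2.656250
t=2: π = [0.1504, 0.2031, 0.1738, 0.2168, 0.2559], E[r] = 1.5625, γ^t·E[r] = 1.265625, running G = 3.921875
t=3: π = [0.1504, 0.2029, 0.1738, 0.2163, 0.2566], E[r] = 1.5659, γ^t·E[r] = 1.141554, running G = 5.063429
t=4: π = [0.1504, 0.2028, 0.1738, 0.2164, 0.2567], E[r] = 1.5665, γ^t·E[r] = 1.027759, running G = 6.091188
t=5: π = [0.1503, 0.2027, 0.1738, 0.2164, 0.2567], E[r] = 1.5665, γ^t·E[r] = 0.925019, running G = 7.016208
t=6: π = [0.1503, 0.2027, 0.1738, 0.2164, 0.2568], E[r] = 1.5665, γ^t·E[r] = 0.832525, running G = 7.848733

G = 7.8487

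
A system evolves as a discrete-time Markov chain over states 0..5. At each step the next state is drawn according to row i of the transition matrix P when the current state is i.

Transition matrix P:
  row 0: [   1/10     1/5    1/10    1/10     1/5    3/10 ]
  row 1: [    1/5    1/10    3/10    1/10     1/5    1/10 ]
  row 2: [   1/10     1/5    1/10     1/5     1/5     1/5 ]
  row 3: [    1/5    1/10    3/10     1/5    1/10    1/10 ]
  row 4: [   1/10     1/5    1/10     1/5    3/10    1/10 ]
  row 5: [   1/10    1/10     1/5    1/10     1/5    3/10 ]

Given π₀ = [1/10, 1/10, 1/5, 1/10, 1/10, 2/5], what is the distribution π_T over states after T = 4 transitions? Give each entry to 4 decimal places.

t=0: π = [0.1000, 0.1000, 0.2000, 0.1000, 0.1000, 0.4000]
t=1: π = [0.1200, 0.1400, 0.1800, 0.1400, 0.2000, 0.2200]
t=2: π = [0.1280, 0.1500, 0.1780, 0.1520, 0.2060, 0.1860]
t=3: π = [0.1302, 0.1512, 0.1790, 0.1536, 0.2054, 0.1806]
t=4: π = [0.1305, 0.1515, 0.1790, 0.1538, 0.2052, 0.1801]

π = [0.1305, 0.1515, 0.1790, 0.1538, 0.2052, 0.1801]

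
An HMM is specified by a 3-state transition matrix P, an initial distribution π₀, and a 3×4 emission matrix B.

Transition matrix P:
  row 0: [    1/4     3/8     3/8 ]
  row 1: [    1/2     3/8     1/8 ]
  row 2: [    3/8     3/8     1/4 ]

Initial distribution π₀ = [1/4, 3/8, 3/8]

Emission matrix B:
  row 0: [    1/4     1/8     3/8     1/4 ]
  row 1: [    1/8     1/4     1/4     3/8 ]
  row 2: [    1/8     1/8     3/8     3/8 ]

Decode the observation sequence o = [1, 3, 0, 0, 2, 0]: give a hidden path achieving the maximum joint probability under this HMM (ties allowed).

t=0: δ = [3.125e-02, 9.375e-02, 4.688e-02]  (obs o_0=1)
t=1: δ = [1.172e-02, 1.318e-02, 4.395e-03]  ψ = [1, 1, 0]  (obs o_1=3)
t=2: δ = [1.648e-03, 6.180e-04, 5.493e-04]  ψ = [1, 1, 0]  (obs o_2=0)
t=3: δ = [1.030e-04, 7.725e-05, 7.725e-05]  ψ = [0, 0, 0]  (obs o_3=0)
t=4: δ = [1.448e-05, 9.656e-06, 1.448e-05]  ψ = [1, 0, 0]  (obs o_4=2)
t=5: δ = [1.358e-06, 6.789e-07, 6.789e-07]  ψ = [2, 0, 0]  (obs o_5=0)
backtrack: best end state = 0; path = [1, 1, 0, 0, 2, 0]

path = [1, 1, 0, 0, 2, 0]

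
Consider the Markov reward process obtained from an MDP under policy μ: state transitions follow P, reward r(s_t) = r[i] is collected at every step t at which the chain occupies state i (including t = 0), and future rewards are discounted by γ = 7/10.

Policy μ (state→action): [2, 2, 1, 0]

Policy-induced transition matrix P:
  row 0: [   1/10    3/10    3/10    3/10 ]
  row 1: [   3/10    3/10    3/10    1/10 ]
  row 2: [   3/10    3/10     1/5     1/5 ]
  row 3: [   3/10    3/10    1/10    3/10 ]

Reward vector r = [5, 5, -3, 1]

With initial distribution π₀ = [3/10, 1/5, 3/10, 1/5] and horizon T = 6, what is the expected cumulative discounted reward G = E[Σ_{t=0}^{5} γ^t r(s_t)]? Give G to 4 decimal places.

t=0: π = [0.3000, 0.2000, 0.3000, 0.2000], E[r] = 1.8000, γ^t·E[r] = 1.800000, running G = 1.800000
t=1: π = [0.2400, 0.3000, 0.2300, 0.2300], E[r] = 2.2400, γ^t·E[r] = 1.568000, running G = 3.368000
t=2: π = [0.2520, 0.3000, 0.2310, 0.2170], E[r] = 2.2840, γ^t·E[r] = 1.119160, running G = 4.487160
t=3: π = [0.2496, 0.3000, 0.2335, 0.2169], E[r] = 2.2644, γ^t·E[r] = 0.776689, running G = 5.263849
t=4: π = [0.2501, 0.3000, 0.2333, 0.2167], E[r] = 2.2672, γ^t·E[r] = 0.544364, running G = 5.808214
t=5: π = [0.2500, 0.3000, 0.2333, 0.2167], E[r] = 2.2666, γ^t·E[r] = 0.380941, running G = 6.189155

G = 6.1892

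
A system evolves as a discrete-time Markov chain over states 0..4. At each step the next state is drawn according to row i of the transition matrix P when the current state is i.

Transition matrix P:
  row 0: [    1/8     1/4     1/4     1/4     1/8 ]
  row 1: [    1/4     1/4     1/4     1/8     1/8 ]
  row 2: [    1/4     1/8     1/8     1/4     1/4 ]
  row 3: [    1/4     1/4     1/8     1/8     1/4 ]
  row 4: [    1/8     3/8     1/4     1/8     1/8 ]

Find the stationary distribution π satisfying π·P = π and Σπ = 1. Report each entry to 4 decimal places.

π = [0.2031, 0.2462, 0.2027, 0.1757, 0.1723]

Balance equations π_j = Σ_i π_i·P[i][j]:
  π_0 = 1/8·π_0 + 1/4·π_1 + 1/4·π_2 + 1/4·π_3 + 1/8·π_4
  π_1 = 1/4·π_0 + 1/4·π_1 + 1/8·π_2 + 1/4·π_3 + 3/8·π_4
  π_2 = 1/4·π_0 + 1/4·π_1 + 1/8·π_2 + 1/8·π_3 + 1/4·π_4
  π_3 = 1/4·π_0 + 1/8·π_1 + 1/4·π_2 + 1/8·π_3 + 1/8·π_4
  normalize: π_0 + π_1 + π_2 + π_3 + π_4 = 1
Solving the linear system gives exactly π = [1069/5264, 81/329, 1067/5264, 925/5264, 907/5264].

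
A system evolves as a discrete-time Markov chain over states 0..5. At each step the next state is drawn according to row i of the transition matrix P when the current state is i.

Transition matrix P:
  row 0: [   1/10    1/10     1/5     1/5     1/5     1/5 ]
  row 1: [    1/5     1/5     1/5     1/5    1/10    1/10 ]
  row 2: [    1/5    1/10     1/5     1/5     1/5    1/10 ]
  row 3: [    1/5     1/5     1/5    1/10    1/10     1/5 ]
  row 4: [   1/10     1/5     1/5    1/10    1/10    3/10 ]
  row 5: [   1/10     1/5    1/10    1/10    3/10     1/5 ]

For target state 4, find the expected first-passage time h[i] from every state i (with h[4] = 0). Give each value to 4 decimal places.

First-step conditioning: h[4] = 0; for i ≠ 4, h[i] = 1 + Σ_k P[i][k]·h[k].
  h[0] = 1 + 1/10·h[0] + 1/10·h[1] + 1/5·h[2] + 1/5·h[3] + 1/5·h[5]
  h[1] = 1 + 1/5·h[0] + 1/5·h[1] + 1/5·h[2] + 1/5·h[3] + 1/10·h[5]
  h[2] = 1 + 1/5·h[0] + 1/10·h[1] + 1/5·h[2] + 1/5·h[3] + 1/10·h[5]
  h[3] = 1 + 1/5·h[0] + 1/5·h[1] + 1/5·h[2] + 1/10·h[3] + 1/5·h[5]
  h[5] = 1 + 1/10·h[0] + 1/5·h[1] + 1/10·h[2] + 1/10·h[3] + 1/5·h[5]
Solving the 5×5 linear system over states ≠ 4 gives exactly h = [99010/18337, 10100/1667, 9090/1667, 109110/18337, 0, 8110/1667] (h[4] = 0 is the target).

h = [5.3995, 6.0588, 5.4529, 5.9503, 0.0000, 4.8650]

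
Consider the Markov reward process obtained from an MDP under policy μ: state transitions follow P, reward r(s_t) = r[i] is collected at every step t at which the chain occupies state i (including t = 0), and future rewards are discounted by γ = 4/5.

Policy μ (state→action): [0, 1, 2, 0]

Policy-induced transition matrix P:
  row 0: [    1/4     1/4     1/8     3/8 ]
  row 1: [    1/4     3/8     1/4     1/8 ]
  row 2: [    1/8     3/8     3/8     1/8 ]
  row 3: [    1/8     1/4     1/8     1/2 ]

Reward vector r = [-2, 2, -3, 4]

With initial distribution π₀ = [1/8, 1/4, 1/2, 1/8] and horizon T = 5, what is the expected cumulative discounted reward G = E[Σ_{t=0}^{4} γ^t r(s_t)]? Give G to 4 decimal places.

G = 0.4518

t=0: π = [0.1250, 0.2500, 0.5000, 0.1250], E[r] = -0.7500, γ^t·E[r] = -0.750000, running G = -0.750000
t=1: π = [0.1719, 0.3438, 0.2813, 0.2031], E[r] = 0.3125, γ^t·E[r] = 0.250000, running G = -0.500000
t=2: π = [0.1895, 0.3281, 0.2383, 0.2441], E[r] = 0.5391, γ^t·E[r] = 0.345000, running G = -0.155000
t=3: π = [0.1897, 0.3208, 0.2256, 0.2639], E[r] = 0.6411, γ^t·E[r] = 0.328250, running G = 0.173250
t=4: π = [0.1888, 0.3183, 0.2215, 0.2714], E[r] = 0.6801, γ^t·E[r] = 0.278550, running G = 0.451800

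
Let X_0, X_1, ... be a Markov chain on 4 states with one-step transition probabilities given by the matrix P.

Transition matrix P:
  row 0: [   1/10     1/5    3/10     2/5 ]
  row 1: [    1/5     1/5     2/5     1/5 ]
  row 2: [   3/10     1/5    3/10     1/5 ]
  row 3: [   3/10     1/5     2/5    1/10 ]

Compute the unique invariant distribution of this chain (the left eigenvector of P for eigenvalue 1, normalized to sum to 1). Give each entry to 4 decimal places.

π = [0.2333, 0.2000, 0.3424, 0.2242]

Balance equations π_j = Σ_i π_i·P[i][j]:
  π_0 = 1/10·π_0 + 1/5·π_1 + 3/10·π_2 + 3/10·π_3
  π_1 = 1/5·π_0 + 1/5·π_1 + 1/5·π_2 + 1/5·π_3
  π_2 = 3/10·π_0 + 2/5·π_1 + 3/10·π_2 + 2/5·π_3
  normalize: π_0 + π_1 + π_2 + π_3 = 1
Solving the linear system gives exactly π = [7/30, 1/5, 113/330, 37/165].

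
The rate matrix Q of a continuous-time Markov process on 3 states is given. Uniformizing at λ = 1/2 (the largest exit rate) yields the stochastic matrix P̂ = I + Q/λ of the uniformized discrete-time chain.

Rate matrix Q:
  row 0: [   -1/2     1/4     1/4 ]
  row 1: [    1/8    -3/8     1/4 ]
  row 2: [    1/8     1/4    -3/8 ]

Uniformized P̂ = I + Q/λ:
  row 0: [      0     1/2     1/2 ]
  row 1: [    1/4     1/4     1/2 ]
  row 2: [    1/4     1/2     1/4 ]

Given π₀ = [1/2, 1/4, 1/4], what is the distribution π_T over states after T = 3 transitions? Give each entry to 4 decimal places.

π = [0.1953, 0.4023, 0.4023]

t=0: π = [0.5000, 0.2500, 0.2500]
t=1: π = [0.1250, 0.4375, 0.4375]
t=2: π = [0.2188, 0.3906, 0.3906]
t=3: π = [0.1953, 0.4023, 0.4023]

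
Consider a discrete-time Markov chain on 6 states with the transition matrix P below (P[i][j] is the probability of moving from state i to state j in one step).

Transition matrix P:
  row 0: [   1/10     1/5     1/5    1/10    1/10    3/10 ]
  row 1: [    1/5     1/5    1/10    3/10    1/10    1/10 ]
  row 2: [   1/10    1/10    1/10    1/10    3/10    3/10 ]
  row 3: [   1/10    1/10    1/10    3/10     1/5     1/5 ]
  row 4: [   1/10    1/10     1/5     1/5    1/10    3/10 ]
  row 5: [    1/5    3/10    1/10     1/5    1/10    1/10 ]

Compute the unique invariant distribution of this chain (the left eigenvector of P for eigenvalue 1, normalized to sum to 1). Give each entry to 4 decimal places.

π = [0.1375, 0.1717, 0.1284, 0.2117, 0.1469, 0.2037]

Balance equations π_j = Σ_i π_i·P[i][j]:
  π_0 = 1/10·π_0 + 1/5·π_1 + 1/10·π_2 + 1/10·π_3 + 1/10·π_4 + 1/5·π_5
  π_1 = 1/5·π_0 + 1/5·π_1 + 1/10·π_2 + 1/10·π_3 + 1/10·π_4 + 3/10·π_5
  π_2 = 1/5·π_0 + 1/10·π_1 + 1/10·π_2 + 1/10·π_3 + 1/5·π_4 + 1/10·π_5
  π_3 = 1/10·π_0 + 3/10·π_1 + 1/10·π_2 + 3/10·π_3 + 1/5·π_4 + 1/5·π_5
  π_4 = 1/10·π_0 + 1/10·π_1 + 3/10·π_2 + 1/5·π_3 + 1/10·π_4 + 1/10·π_5
  normalize: π_0 + π_1 + π_2 + π_3 + π_4 + π_5 = 1
Solving the linear system gives exactly π = [1874/13625, 2339/13625, 14/109, 577/2725, 2001/13625, 2776/13625].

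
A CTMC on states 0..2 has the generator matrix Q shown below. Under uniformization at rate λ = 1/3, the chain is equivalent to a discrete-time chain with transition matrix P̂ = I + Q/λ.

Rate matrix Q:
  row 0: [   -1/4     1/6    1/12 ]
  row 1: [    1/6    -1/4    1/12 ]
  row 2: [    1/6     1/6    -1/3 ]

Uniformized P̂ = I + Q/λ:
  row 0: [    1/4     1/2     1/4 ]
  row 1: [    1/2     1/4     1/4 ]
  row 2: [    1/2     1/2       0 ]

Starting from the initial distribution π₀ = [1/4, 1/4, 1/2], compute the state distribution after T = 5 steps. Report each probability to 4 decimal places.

π = [0.4001, 0.4001, 0.1997]

t=0: π = [0.2500, 0.2500, 0.5000]
t=1: π = [0.4375, 0.4375, 0.1250]
t=2: π = [0.3906, 0.3906, 0.2188]
t=3: π = [0.4023, 0.4023, 0.1953]
t=4: π = [0.3994, 0.3994, 0.2012]
t=5: π = [0.4001, 0.4001, 0.1997]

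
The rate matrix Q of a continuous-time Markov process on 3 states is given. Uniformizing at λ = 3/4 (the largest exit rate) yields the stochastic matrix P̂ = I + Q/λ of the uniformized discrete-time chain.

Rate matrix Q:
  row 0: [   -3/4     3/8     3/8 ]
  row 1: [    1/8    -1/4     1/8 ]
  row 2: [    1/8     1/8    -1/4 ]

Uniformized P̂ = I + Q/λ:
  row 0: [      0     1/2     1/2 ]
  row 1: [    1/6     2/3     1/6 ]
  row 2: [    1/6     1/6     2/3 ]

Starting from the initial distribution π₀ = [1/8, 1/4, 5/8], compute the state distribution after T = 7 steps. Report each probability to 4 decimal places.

t=0: π = [0.1250, 0.2500, 0.6250]
t=1: π = [0.1458, 0.3333, 0.5208]
t=2: π = [0.1424, 0.3819, 0.4757]
t=3: π = [0.1429, 0.4051, 0.4520]
t=4: π = [0.1428, 0.4169, 0.4403]
t=5: π = [0.1429, 0.4227, 0.4344]
t=6: π = [0.1429, 0.4256, 0.4315]
t=7: π = [0.1429, 0.4271, 0.4300]

π = [0.1429, 0.4271, 0.4300]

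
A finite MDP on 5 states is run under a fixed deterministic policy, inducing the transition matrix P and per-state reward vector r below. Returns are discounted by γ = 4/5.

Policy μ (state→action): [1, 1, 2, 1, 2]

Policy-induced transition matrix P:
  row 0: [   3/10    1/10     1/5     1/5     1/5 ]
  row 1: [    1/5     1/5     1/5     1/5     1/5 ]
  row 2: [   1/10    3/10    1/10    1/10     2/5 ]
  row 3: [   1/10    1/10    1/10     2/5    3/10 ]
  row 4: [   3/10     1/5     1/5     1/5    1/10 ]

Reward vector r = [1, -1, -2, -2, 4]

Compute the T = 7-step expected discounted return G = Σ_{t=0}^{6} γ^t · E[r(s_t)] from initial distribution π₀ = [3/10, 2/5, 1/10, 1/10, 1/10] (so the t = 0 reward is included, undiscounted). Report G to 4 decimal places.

t=0: π = [0.3000, 0.4000, 0.1000, 0.1000, 0.1000], E[r] = -0.1000, γ^t·E[r] = -0.100000, running G = -0.100000
t=1: π = [0.2200, 0.1700, 0.1800, 0.2100, 0.2200], E[r] = 0.1500, γ^t·E[r] = 0.120000, running G = 0.020000
t=2: π = [0.2050, 0.1750, 0.1610, 0.2240, 0.2350], E[r] = 0.2000, γ^t·E[r] = 0.128000, running G = 0.148000
t=3: π = [0.2055, 0.1732, 0.1615, 0.2287, 0.2311], E[r] = 0.1763, γ^t·E[r] = 0.090266, running G = 0.238266
t=4: π = [0.2046, 0.1727, 0.1610, 0.2296, 0.2321], E[r] = 0.1790, γ^t·E[r] = 0.073322, running G = 0.311588
t=5: π = [0.2046, 0.1727, 0.1609, 0.2298, 0.2319], E[r] = 0.1782, γ^t·E[r] = 0.058395, running G = 0.369983
t=6: π = [0.2046, 0.1727, 0.1609, 0.2299, 0.2320], E[r] = 0.1782, γ^t·E[r] = 0.046726, running G = 0.416709

G = 0.4167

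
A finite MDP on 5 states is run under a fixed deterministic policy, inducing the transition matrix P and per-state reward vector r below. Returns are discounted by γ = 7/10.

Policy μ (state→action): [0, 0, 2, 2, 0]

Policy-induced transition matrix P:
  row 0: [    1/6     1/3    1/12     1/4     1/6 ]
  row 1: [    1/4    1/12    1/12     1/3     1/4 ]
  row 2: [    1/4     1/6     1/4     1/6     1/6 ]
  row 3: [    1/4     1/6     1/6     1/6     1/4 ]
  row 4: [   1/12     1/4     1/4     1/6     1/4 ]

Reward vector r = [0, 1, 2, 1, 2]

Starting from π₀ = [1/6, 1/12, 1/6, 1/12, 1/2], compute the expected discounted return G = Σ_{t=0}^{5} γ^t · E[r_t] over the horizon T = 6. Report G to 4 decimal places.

t=0: π = [0.1667, 0.0833, 0.1667, 0.0833, 0.5000], E[r] = 1.5000, γ^t·E[r] = 1.500000, running G = 1.500000
t=1: π = [0.1528, 0.2292, 0.2014, 0.1944, 0.2222], E[r] = 1.2708, γ^t·E[r] = 0.889583, running G = 2.389583
t=2: π = [0.2002, 0.1916, 0.1701, 0.2176, 0.2205], E[r] = 1.1904, γ^t·E[r] = 0.583293, running G = 2.972876
t=3: π = [0.1966, 0.2024, 0.1666, 0.2153, 0.2191], E[r] = 1.1891, γ^t·E[r] = 0.407875, running G = 3.380751
t=4: π = [0.1971, 0.2008, 0.1656, 0.2168, 0.2197], E[r] = 1.1882, γ^t·E[r] = 0.285287, running G = 3.666038
t=5: π = [0.1970, 0.2011, 0.1656, 0.2166, 0.2198], E[r] = 1.1884, γ^t·E[r] = 0.199741, running G = 3.865779

G = 3.8658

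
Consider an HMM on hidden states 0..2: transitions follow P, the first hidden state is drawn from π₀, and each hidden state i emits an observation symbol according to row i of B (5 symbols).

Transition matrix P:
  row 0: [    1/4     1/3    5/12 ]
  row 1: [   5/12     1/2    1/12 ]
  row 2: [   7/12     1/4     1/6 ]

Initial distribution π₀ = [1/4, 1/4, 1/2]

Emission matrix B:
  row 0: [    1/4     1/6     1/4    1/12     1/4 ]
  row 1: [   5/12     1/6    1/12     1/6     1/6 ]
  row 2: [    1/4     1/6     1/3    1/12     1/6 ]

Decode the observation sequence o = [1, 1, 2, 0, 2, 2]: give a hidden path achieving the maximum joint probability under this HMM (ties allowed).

path = [2, 0, 2, 0, 2, 0]

t=0: δ = [4.167e-02, 4.167e-02, 8.333e-02]  (obs o_0=1)
t=1: δ = [8.102e-03, 3.472e-03, 2.894e-03]  ψ = [2, 1, 0]  (obs o_1=1)
t=2: δ = [5.064e-04, 2.251e-04, 1.125e-03]  ψ = [0, 0, 0]  (obs o_2=2)
t=3: δ = [1.641e-04, 1.172e-04, 5.275e-05]  ψ = [2, 2, 0]  (obs o_3=0)
t=4: δ = [1.221e-05, 4.884e-06, 2.279e-05]  ψ = [1, 1, 0]  (obs o_4=2)
t=5: δ = [3.324e-06, 4.748e-07, 1.696e-06]  ψ = [2, 2, 0]  (obs o_5=2)
backtrack: best end state = 0; path = [2, 0, 2, 0, 2, 0]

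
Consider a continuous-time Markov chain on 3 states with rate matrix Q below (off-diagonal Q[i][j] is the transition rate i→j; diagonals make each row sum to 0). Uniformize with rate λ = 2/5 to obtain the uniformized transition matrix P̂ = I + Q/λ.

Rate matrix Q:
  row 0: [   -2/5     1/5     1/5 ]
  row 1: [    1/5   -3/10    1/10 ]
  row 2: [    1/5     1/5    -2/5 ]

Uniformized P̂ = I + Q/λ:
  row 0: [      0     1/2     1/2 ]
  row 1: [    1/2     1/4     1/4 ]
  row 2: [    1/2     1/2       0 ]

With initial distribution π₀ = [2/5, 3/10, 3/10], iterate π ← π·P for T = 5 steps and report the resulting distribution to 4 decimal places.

t=0: π = [0.4000, 0.3000, 0.3000]
t=1: π = [0.3000, 0.4250, 0.2750]
t=2: π = [0.3500, 0.3938, 0.2563]
t=3: π = [0.3250, 0.4016, 0.2734]
t=4: π = [0.3375, 0.3996, 0.2629]
t=5: π = [0.3313, 0.4001, 0.2687]

π = [0.3313, 0.4001, 0.2687]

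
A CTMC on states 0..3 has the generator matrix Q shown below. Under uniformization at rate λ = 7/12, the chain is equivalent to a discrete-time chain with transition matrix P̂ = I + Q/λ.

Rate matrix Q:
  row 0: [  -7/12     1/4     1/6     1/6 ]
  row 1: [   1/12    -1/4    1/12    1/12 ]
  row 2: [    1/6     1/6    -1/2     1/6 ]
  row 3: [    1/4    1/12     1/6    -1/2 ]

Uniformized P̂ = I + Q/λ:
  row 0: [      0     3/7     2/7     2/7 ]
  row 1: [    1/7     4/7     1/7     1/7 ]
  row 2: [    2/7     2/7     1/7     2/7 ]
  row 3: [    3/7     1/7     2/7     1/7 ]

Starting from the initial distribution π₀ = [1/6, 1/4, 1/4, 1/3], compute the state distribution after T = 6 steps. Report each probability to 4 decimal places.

π = [0.2000, 0.3999, 0.2001, 0.2001]

t=0: π = [0.1667, 0.2500, 0.2500, 0.3333]
t=1: π = [0.2500, 0.3333, 0.2143, 0.2024]
t=2: π = [0.1956, 0.3878, 0.2075, 0.2092]
t=3: π = [0.2043, 0.3946, 0.2007, 0.2004]
t=4: π = [0.1996, 0.3990, 0.2007, 0.2007]
t=5: π = [0.2004, 0.3996, 0.2000, 0.2000]
t=6: π = [0.2000, 0.3999, 0.2001, 0.2001]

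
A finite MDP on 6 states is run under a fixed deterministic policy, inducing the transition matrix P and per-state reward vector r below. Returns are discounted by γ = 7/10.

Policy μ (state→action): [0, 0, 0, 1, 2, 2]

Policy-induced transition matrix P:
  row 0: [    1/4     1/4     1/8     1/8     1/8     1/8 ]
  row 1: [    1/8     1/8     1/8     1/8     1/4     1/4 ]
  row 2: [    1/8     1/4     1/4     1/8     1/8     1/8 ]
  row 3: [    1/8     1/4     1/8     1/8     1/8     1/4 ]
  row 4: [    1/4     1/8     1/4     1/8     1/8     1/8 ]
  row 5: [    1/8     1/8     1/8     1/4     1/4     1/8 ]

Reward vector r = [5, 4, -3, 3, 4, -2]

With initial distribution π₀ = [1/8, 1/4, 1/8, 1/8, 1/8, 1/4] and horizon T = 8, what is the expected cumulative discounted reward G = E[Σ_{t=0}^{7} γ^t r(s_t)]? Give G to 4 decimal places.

t=0: π = [0.1250, 0.2500, 0.1250, 0.1250, 0.1250, 0.2500], E[r] = 1.6250, γ^t·E[r] = 1.625000, running G = 1.625000
t=1: π = [0.1563, 0.1719, 0.1563, 0.1563, 0.1875, 0.1719], E[r] = 1.8750, γ^t·E[r] = 1.312500, running G = 2.937500
t=2: π = [0.1680, 0.1836, 0.1680, 0.1465, 0.1680, 0.1660], E[r] = 1.8496, γ^t·E[r] = 0.906309, running G = 3.843809
t=3: π = [0.1670, 0.1853, 0.1670, 0.1458, 0.1687, 0.1663], E[r] = 1.8547, γ^t·E[r] = 0.636175, running G = 4.479983
t=4: π = [0.1670, 0.1850, 0.1670, 0.1458, 0.1689, 0.1664], E[r] = 1.8542, γ^t·E[r] = 0.445183, running G = 4.925166
t=5: π = [0.1670, 0.1850, 0.1670, 0.1458, 0.1689, 0.1663], E[r] = 1.8542, γ^t·E[r] = 0.311637, running G = 5.236803
t=6: π = [0.1670, 0.1850, 0.1670, 0.1458, 0.1689, 0.1663], E[r] = 1.8542, γ^t·E[r] = 0.218145, running G = 5.454949
t=7: π = [0.1670, 0.1850, 0.1670, 0.1458, 0.1689, 0.1663], E[r] = 1.8542, γ^t·E[r] = 0.152702, running G = 5.607651

G = 5.6077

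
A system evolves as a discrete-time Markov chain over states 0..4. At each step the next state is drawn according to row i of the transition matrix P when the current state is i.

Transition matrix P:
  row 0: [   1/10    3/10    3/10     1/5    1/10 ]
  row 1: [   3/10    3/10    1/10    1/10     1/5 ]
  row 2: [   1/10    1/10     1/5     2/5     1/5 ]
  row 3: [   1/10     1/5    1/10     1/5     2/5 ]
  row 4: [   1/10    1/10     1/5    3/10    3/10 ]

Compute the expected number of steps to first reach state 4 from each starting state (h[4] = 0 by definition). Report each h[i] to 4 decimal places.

First-step conditioning: h[4] = 0; for i ≠ 4, h[i] = 1 + Σ_k P[i][k]·h[k].
  h[0] = 1 + 1/10·h[0] + 3/10·h[1] + 3/10·h[2] + 1/5·h[3]
  h[1] = 1 + 3/10·h[0] + 3/10·h[1] + 1/10·h[2] + 1/10·h[3]
  h[2] = 1 + 1/10·h[0] + 1/10·h[1] + 1/5·h[2] + 2/5·h[3]
  h[3] = 1 + 1/10·h[0] + 1/5·h[1] + 1/10·h[2] + 1/5·h[3]
Solving the 4×4 linear system over states ≠ 4 gives exactly h = [10890/2257, 10380/2257, 9460/2257, 7960/2257, 0] (h[4] = 0 is the target).

h = [4.8250, 4.5990, 4.1914, 3.5268, 0.0000]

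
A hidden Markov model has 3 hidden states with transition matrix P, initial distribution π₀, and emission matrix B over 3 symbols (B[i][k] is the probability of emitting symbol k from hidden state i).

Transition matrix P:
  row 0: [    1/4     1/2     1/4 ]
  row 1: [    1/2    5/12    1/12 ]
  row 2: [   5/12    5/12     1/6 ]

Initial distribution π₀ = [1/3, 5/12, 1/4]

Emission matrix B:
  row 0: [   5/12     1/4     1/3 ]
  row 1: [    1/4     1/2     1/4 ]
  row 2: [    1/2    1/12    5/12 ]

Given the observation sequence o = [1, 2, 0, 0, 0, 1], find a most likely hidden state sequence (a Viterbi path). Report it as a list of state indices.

path = [1, 1, 0, 1, 0, 1]

t=0: δ = [8.333e-02, 2.083e-01, 2.083e-02]  (obs o_0=1)
t=1: δ = [3.472e-02, 2.170e-02, 8.681e-03]  ψ = [1, 1, 0]  (obs o_1=2)
t=2: δ = [4.521e-03, 4.340e-03, 4.340e-03]  ψ = [1, 0, 0]  (obs o_2=0)
t=3: δ = [9.042e-04, 5.651e-04, 5.651e-04]  ψ = [1, 0, 0]  (obs o_3=0)
t=4: δ = [1.177e-04, 1.130e-04, 1.130e-04]  ψ = [1, 0, 0]  (obs o_4=0)
t=5: δ = [1.413e-05, 2.943e-05, 2.453e-06]  ψ = [1, 0, 0]  (obs o_5=1)
backtrack: best end state = 1; path = [1, 1, 0, 1, 0, 1]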